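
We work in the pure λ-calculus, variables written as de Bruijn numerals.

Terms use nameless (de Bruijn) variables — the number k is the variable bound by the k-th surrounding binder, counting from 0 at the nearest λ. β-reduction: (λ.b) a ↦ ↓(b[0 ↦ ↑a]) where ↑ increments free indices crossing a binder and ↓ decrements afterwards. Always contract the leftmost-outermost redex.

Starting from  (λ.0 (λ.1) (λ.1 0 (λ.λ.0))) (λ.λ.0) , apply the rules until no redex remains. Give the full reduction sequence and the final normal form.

Answer: normal form = λ.λ.λ.0  (in 5 steps)

Reduction:
  start: (λ.0 (λ.1) (λ.1 0 (λ.λ.0))) (λ.λ.0)
  [1] (λ.λ.0) (λ.λ.λ.0) (λ.(λ.λ.0) 0 (λ.λ.0))
  [2] (λ.0) (λ.(λ.λ.0) 0 (λ.λ.0))
  [3] λ.(λ.λ.0) 0 (λ.λ.0)
  [4] λ.(λ.0) (λ.λ.0)
  [5] λ.λ.λ.0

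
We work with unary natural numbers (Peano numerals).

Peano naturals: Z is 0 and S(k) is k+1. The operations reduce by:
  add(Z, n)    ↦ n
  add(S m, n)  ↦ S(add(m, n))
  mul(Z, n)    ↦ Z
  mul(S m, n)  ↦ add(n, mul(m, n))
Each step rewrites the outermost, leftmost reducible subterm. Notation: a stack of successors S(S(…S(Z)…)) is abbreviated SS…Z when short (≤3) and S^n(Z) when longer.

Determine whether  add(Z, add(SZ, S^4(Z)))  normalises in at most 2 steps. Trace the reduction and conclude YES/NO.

Answer: NO — after 2 steps the term is S(add(Z, S^4(Z))), not yet normal

Derivation:
  start: add(Z, add(SZ, S^4(Z)))
  →1  add(SZ, S^4(Z))
  →2  S(add(Z, S^4(Z)))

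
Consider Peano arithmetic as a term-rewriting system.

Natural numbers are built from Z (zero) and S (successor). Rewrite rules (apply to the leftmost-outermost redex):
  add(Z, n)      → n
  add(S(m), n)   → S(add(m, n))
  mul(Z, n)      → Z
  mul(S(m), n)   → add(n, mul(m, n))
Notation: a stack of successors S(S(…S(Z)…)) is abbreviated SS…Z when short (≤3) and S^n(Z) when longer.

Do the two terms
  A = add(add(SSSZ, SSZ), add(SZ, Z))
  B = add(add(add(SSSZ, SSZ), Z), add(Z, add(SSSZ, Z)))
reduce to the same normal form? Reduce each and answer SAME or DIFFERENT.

Term A:
  start: add(add(SSSZ, SSZ), add(SZ, Z))
  step 1: add(S(add(SSZ, SSZ)), add(SZ, Z))
  step 2: S(add(add(SSZ, SSZ), add(SZ, Z)))
  step 3: S(add(S(add(SZ, SSZ)), add(SZ, Z)))
  step 4: S(S(add(add(SZ, SSZ), add(SZ, Z))))
  step 5: S(S(add(S(add(Z, SSZ)), add(SZ, Z))))
  step 6: S(S(S(add(add(Z, SSZ), add(SZ, Z)))))
  step 7: S(S(S(add(SSZ, add(SZ, Z)))))
  step 8: S(S(S(S(add(SZ, add(SZ, Z))))))
  step 9: S(S(S(S(S(add(Z, add(SZ, Z)))))))
  step 10: S(S(S(S(S(add(SZ, Z))))))
  step 11: S(S(S(S(S(S(add(Z, Z)))))))
  step 12: S^6(Z)

Term B:
  start: add(add(add(SSSZ, SSZ), Z), add(Z, add(SSSZ, Z)))
  step 1: add(add(S(add(SSZ, SSZ)), Z), add(Z, add(SSSZ, Z)))
  step 2: add(S(add(add(SSZ, SSZ), Z)), add(Z, add(SSSZ, Z)))
  step 3: S(add(add(add(SSZ, SSZ), Z), add(Z, add(SSSZ, Z))))
  step 4: S(add(add(S(add(SZ, SSZ)), Z), add(Z, add(SSSZ, Z))))
  step 5: S(add(S(add(add(SZ, SSZ), Z)), add(Z, add(SSSZ, Z))))
  step 6: S(S(add(add(add(SZ, SSZ), Z), add(Z, add(SSSZ, Z)))))
  step 7: S(S(add(add(S(add(Z, SSZ)), Z), add(Z, add(SSSZ, Z)))))
  step 8: S(S(add(S(add(add(Z, SSZ), Z)), add(Z, add(SSSZ, Z)))))
  step 9: S(S(S(add(add(add(Z, SSZ), Z), add(Z, add(SSSZ, Z))))))
  step 10: S(S(S(add(add(SSZ, Z), add(Z, add(SSSZ, Z))))))
  step 11: S(S(S(add(S(add(SZ, Z)), add(Z, add(SSSZ, Z))))))
  step 12: S(S(S(S(add(add(SZ, Z), add(Z, add(SSSZ, Z)))))))
  step 13: S(S(S(S(add(S(add(Z, Z)), add(Z, add(SSSZ, Z)))))))
  step 14: S(S(S(S(S(add(add(Z, Z), add(Z, add(SSSZ, Z))))))))
  step 15: S(S(S(S(S(add(Z, add(Z, add(SSSZ, Z))))))))
  step 16: S(S(S(S(S(add(Z, add(SSSZ, Z)))))))
  step 17: S(S(S(S(S(add(SSSZ, Z))))))
  step 18: S(S(S(S(S(S(add(SSZ, Z)))))))
  step 19: S(S(S(S(S(S(S(add(SZ, Z))))))))
  step 20: S(S(S(S(S(S(S(S(add(Z, Z)))))))))
  step 21: S^8(Z)

Answer: DIFFERENT — A ⇓ S^6(Z), B ⇓ S^8(Z)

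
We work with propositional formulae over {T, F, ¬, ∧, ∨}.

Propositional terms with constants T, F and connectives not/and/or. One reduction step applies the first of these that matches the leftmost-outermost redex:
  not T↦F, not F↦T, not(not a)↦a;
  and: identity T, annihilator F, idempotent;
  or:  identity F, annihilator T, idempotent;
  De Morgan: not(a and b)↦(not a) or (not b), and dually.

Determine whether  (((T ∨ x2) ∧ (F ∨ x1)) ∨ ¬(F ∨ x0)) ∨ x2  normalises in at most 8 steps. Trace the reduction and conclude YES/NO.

Answer: YES — reaches normal form (x1 ∨ ¬x0) ∨ x2 in 6 ≤ 8 steps

Working:
  start: (((T ∨ x2) ∧ (F ∨ x1)) ∨ ¬(F ∨ x0)) ∨ x2
  [1] ((T ∧ (F ∨ x1)) ∨ ¬(F ∨ x0)) ∨ x2
  [2] ((F ∨ x1) ∨ ¬(F ∨ x0)) ∨ x2
  [3] (x1 ∨ ¬(F ∨ x0)) ∨ x2
  [4] (x1 ∨ (¬F ∧ ¬x0)) ∨ x2
  [5] (x1 ∨ (T ∧ ¬x0)) ∨ x2
  [6] (x1 ∨ ¬x0) ∨ x2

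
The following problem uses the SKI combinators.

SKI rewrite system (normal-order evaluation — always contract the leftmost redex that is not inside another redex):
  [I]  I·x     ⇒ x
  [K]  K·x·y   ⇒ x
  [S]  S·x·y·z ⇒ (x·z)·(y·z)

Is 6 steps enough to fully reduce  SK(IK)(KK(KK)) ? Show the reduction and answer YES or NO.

  start: SK(IK)(KK(KK))
  [1] K(KK(KK))(IK(KK(KK)))
  [2] KK(KK)
  [3] K

Answer: YES — reaches normal form K in 3 ≤ 6 steps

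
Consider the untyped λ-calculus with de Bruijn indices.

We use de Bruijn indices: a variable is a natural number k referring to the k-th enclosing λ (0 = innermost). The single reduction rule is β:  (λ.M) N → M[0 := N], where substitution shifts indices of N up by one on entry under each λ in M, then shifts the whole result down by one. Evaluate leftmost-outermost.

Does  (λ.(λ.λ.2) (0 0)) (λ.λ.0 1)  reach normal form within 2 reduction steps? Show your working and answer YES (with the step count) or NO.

Answer: YES — reaches normal form λ.λ.λ.0 1 in 2 ≤ 2 steps

Working:
  start: (λ.(λ.λ.2) (0 0)) (λ.λ.0 1)
  [1] (λ.λ.λ.λ.0 1) ((λ.λ.0 1) (λ.λ.0 1))
  [2] λ.λ.λ.0 1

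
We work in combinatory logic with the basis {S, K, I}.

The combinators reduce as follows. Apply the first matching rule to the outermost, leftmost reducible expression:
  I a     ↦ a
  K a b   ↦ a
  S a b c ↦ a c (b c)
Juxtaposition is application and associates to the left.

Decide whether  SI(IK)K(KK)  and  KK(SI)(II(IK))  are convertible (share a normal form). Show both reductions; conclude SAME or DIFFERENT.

Answer: SAME — A ⇓ KK, B ⇓ KK

Working:
Term A:
  start: SI(IK)K(KK)
  step 1: IK(IKK)(KK)
  step 2: K(IKK)(KK)
  step 3: IKK
  step 4: KK

Term B:
  start: KK(SI)(II(IK))
  step 1: K(II(IK))
  step 2: K(I(IK))
  step 3: K(IK)
  step 4: KK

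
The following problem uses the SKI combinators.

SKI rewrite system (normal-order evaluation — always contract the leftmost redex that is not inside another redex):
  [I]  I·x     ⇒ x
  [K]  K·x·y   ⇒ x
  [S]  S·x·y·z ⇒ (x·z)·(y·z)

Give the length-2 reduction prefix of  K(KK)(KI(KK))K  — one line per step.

  start: K(KK)(KI(KK))K
  step 1: KKK
  step 2: K

Answer: after 2 steps: K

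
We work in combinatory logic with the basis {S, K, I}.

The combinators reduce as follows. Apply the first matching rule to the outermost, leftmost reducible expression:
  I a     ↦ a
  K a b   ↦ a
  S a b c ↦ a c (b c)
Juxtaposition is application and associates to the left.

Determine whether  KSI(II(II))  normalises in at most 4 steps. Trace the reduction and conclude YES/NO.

Answer: YES — reaches normal form SI in 4 ≤ 4 steps

Derivation:
  start: KSI(II(II))
  [1] S(II(II))
  [2] S(I(II))
  [3] S(II)
  [4] SI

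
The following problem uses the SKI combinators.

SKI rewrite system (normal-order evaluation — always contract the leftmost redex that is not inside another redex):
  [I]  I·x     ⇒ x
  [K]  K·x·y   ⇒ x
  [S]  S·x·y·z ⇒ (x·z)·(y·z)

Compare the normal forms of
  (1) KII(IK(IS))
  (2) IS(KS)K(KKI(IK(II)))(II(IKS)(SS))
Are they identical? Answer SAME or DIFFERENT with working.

Term A:
  start: KII(IK(IS))
  step 1: I(IK(IS))
  step 2: IK(IS)
  step 3: K(IS)
  step 4: KS

Term B:
  start: IS(KS)K(KKI(IK(II)))(II(IKS)(SS))
  step 1: S(KS)K(KKI(IK(II)))(II(IKS)(SS))
  step 2: KS(KKI(IK(II)))(K(KKI(IK(II))))(II(IKS)(SS))
  step 3: S(K(KKI(IK(II))))(II(IKS)(SS))
  step 4: S(K(K(IK(II))))(II(IKS)(SS))
  step 5: S(K(K(K(II))))(II(IKS)(SS))
  step 6: S(K(K(KI)))(II(IKS)(SS))
  step 7: S(K(K(KI)))(I(IKS)(SS))
  step 8: S(K(K(KI)))(IKS(SS))
  step 9: S(K(K(KI)))(KS(SS))
  step 10: S(K(K(KI)))S

Answer: DIFFERENT — A ⇓ KS, B ⇓ S(K(K(KI)))S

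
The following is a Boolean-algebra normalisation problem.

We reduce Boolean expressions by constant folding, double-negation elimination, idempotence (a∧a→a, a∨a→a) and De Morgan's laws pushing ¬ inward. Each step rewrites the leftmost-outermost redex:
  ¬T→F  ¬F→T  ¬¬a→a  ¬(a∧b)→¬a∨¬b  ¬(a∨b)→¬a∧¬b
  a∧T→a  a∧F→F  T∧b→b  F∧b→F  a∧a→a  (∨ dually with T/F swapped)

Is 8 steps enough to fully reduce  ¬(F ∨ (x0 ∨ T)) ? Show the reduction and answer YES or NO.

Answer: YES — reaches normal form F in 6 ≤ 8 steps

Working:
  start: ¬(F ∨ (x0 ∨ T))
  step 1: ¬F ∧ ¬(x0 ∨ T)
  step 2: T ∧ ¬(x0 ∨ T)
  step 3: ¬(x0 ∨ T)
  step 4: ¬x0 ∧ ¬T
  step 5: ¬x0 ∧ F
  step 6: F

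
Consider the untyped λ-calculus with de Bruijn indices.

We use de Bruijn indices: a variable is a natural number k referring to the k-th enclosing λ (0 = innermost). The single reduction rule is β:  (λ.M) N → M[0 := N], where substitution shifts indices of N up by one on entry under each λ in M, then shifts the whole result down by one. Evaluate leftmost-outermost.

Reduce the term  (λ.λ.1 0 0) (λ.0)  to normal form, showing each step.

Answer: normal form = λ.0 0  (in 2 steps)

Working:
  start: (λ.λ.1 0 0) (λ.0)
  →1  λ.(λ.0) 0 0
  →2  λ.0 0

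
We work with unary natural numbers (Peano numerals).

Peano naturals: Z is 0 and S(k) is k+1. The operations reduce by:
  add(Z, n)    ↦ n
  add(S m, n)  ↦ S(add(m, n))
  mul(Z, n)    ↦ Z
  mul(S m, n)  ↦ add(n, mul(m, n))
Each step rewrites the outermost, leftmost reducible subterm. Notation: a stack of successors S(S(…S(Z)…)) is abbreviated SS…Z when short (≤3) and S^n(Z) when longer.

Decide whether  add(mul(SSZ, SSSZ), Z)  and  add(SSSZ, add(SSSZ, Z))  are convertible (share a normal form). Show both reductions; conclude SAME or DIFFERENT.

Term A:
  start: add(mul(SSZ, SSSZ), Z)
  [1] add(add(SSSZ, mul(SZ, SSSZ)), Z)
  [2] add(S(add(SSZ, mul(SZ, SSSZ))), Z)
  [3] S(add(add(SSZ, mul(SZ, SSSZ)), Z))
  [4] S(add(S(add(SZ, mul(SZ, SSSZ))), Z))
  [5] S(S(add(add(SZ, mul(SZ, SSSZ)), Z)))
  [6] S(S(add(S(add(Z, mul(SZ, SSSZ))), Z)))
  [7] S(S(S(add(add(Z, mul(SZ, SSSZ)), Z))))
  [8] S(S(S(add(mul(SZ, SSSZ), Z))))
  [9] S(S(S(add(add(SSSZ, mul(Z, SSSZ)), Z))))
  [10] S(S(S(add(S(add(SSZ, mul(Z, SSSZ))), Z))))
  [11] S(S(S(S(add(add(SSZ, mul(Z, SSSZ)), Z)))))
  [12] S(S(S(S(add(S(add(SZ, mul(Z, SSSZ))), Z)))))
  [13] S(S(S(S(S(add(add(SZ, mul(Z, SSSZ)), Z))))))
  [14] S(S(S(S(S(add(S(add(Z, mul(Z, SSSZ))), Z))))))
  [15] S(S(S(S(S(S(add(add(Z, mul(Z, SSSZ)), Z)))))))
  [16] S(S(S(S(S(S(add(mul(Z, SSSZ), Z)))))))
  [17] S(S(S(S(S(S(add(Z, Z)))))))
  [18] S^6(Z)

Term B:
  start: add(SSSZ, add(SSSZ, Z))
  [1] S(add(SSZ, add(SSSZ, Z)))
  [2] S(S(add(SZ, add(SSSZ, Z))))
  [3] S(S(S(add(Z, add(SSSZ, Z)))))
  [4] S(S(S(add(SSSZ, Z))))
  [5] S(S(S(S(add(SSZ, Z)))))
  [6] S(S(S(S(S(add(SZ, Z))))))
  [7] S(S(S(S(S(S(add(Z, Z)))))))
  [8] S^6(Z)

Answer: SAME — A ⇓ S^6(Z), B ⇓ S^6(Z)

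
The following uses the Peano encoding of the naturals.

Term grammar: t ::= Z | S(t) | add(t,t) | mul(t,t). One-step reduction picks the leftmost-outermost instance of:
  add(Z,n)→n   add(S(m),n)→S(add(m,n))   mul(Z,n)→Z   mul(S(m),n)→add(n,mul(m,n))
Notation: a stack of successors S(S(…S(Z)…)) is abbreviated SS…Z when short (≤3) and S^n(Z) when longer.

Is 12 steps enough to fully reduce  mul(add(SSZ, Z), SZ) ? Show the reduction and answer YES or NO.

  start: mul(add(SSZ, Z), SZ)
  step 1: mul(S(add(SZ, Z)), SZ)
  step 2: add(SZ, mul(add(SZ, Z), SZ))
  step 3: S(add(Z, mul(add(SZ, Z), SZ)))
  step 4: S(mul(add(SZ, Z), SZ))
  step 5: S(mul(S(add(Z, Z)), SZ))
  step 6: S(add(SZ, mul(add(Z, Z), SZ)))
  step 7: S(S(add(Z, mul(add(Z, Z), SZ))))
  step 8: S(S(mul(add(Z, Z), SZ)))
  step 9: S(S(mul(Z, SZ)))
  step 10: SSZ

Answer: YES — reaches normal form SSZ in 10 ≤ 12 steps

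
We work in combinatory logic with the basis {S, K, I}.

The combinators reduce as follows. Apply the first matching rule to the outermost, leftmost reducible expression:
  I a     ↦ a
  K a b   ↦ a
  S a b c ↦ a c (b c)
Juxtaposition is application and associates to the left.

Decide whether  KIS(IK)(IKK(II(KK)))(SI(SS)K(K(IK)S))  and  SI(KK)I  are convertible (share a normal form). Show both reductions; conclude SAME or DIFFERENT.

Answer: SAME — A ⇓ K, B ⇓ K

Reduction:
Term A:
  start: KIS(IK)(IKK(II(KK)))(SI(SS)K(K(IK)S))
  [1] I(IK)(IKK(II(KK)))(SI(SS)K(K(IK)S))
  [2] IK(IKK(II(KK)))(SI(SS)K(K(IK)S))
  [3] K(IKK(II(KK)))(SI(SS)K(K(IK)S))
  [4] IKK(II(KK))
  [5] KK(II(KK))
  [6] K

Term B:
  start: SI(KK)I
  [1] II(KKI)
  [2] I(KKI)
  [3] KKI
  [4] K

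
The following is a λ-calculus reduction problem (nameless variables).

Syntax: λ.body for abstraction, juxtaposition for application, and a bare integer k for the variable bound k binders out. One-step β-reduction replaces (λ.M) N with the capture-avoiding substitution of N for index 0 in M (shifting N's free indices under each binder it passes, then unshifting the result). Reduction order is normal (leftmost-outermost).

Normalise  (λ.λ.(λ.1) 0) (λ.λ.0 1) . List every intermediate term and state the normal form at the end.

  start: (λ.λ.(λ.1) 0) (λ.λ.0 1)
  [1] λ.(λ.1) 0
  [2] λ.0

Answer: normal form = λ.0  (in 2 steps)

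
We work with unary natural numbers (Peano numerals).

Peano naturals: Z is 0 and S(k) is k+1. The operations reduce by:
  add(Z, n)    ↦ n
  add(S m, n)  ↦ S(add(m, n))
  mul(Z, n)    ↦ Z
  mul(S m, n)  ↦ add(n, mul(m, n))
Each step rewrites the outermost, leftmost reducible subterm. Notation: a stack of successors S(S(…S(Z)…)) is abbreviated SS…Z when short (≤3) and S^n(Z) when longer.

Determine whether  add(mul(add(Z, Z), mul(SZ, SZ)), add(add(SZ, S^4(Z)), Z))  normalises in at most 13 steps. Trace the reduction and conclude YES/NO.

Answer: YES — reaches normal form S^5(Z) in 11 ≤ 13 steps

Reduction:
  start: add(mul(add(Z, Z), mul(SZ, SZ)), add(add(SZ, S^4(Z)), Z))
  [1] add(mul(Z, mul(SZ, SZ)), add(add(SZ, S^4(Z)), Z))
  [2] add(Z, add(add(SZ, S^4(Z)), Z))
  [3] add(add(SZ, S^4(Z)), Z)
  [4] add(S(add(Z, S^4(Z))), Z)
  [5] S(add(add(Z, S^4(Z)), Z))
  [6] S(add(S^4(Z), Z))
  [7] S(S(add(SSSZ, Z)))
  [8] S(S(S(add(SSZ, Z))))
  [9] S(S(S(S(add(SZ, Z)))))
  [10] S(S(S(S(S(add(Z, Z))))))
  [11] S^5(Z)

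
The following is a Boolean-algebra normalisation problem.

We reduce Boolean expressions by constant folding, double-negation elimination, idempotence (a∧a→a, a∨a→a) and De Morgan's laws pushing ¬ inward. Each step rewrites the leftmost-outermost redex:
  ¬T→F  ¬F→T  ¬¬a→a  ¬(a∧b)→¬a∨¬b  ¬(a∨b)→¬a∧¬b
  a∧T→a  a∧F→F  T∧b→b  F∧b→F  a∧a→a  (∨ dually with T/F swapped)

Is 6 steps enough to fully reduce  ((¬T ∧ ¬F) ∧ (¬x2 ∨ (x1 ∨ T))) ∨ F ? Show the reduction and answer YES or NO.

Answer: YES — reaches normal form F in 4 ≤ 6 steps

Derivation:
  start: ((¬T ∧ ¬F) ∧ (¬x2 ∨ (x1 ∨ T))) ∨ F
  [1] (¬T ∧ ¬F) ∧ (¬x2 ∨ (x1 ∨ T))
  [2] (F ∧ ¬F) ∧ (¬x2 ∨ (x1 ∨ T))
  [3] F ∧ (¬x2 ∨ (x1 ∨ T))
  [4] F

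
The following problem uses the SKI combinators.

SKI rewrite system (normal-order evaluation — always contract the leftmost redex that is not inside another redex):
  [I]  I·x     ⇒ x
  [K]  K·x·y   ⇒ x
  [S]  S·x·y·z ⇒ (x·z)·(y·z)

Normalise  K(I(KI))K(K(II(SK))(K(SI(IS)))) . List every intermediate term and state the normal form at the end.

Answer: normal form = I  (in 3 steps)

Reduction:
  start: K(I(KI))K(K(II(SK))(K(SI(IS))))
  step 1: I(KI)(K(II(SK))(K(SI(IS))))
  step 2: KI(K(II(SK))(K(SI(IS))))
  step 3: I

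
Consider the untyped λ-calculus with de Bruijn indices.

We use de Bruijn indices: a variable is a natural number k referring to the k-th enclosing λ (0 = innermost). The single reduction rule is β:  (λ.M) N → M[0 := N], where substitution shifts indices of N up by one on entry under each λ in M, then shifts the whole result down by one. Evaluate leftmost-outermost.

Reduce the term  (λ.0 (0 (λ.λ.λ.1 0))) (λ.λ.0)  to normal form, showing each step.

  start: (λ.0 (0 (λ.λ.λ.1 0))) (λ.λ.0)
  [1] (λ.λ.0) ((λ.λ.0) (λ.λ.λ.1 0))
  [2] λ.0

Answer: normal form = λ.0  (in 2 steps)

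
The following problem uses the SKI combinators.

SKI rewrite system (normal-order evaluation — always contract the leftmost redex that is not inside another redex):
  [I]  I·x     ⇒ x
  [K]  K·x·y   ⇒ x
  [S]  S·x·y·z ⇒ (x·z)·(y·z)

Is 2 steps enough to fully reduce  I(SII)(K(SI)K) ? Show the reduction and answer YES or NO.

  start: I(SII)(K(SI)K)
  →1  SII(K(SI)K)
  →2  I(K(SI)K)(I(K(SI)K))

Answer: NO — after 2 steps the term is I(K(SI)K)(I(K(SI)K)), not yet normal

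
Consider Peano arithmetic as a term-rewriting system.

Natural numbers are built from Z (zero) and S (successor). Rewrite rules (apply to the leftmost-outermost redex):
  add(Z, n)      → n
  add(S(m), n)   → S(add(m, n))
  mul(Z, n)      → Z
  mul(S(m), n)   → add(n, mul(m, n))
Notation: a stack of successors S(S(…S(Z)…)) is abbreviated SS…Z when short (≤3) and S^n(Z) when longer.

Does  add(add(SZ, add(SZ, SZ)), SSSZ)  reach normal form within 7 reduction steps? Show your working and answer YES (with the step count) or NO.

Answer: NO — after 7 steps the term is S(S(S(add(Z, SSSZ)))), not yet normal

Derivation:
  start: add(add(SZ, add(SZ, SZ)), SSSZ)
  step 1: add(S(add(Z, add(SZ, SZ))), SSSZ)
  step 2: S(add(add(Z, add(SZ, SZ)), SSSZ))
  step 3: S(add(add(SZ, SZ), SSSZ))
  step 4: S(add(S(add(Z, SZ)), SSSZ))
  step 5: S(S(add(add(Z, SZ), SSSZ)))
  step 6: S(S(add(SZ, SSSZ)))
  step 7: S(S(S(add(Z, SSSZ))))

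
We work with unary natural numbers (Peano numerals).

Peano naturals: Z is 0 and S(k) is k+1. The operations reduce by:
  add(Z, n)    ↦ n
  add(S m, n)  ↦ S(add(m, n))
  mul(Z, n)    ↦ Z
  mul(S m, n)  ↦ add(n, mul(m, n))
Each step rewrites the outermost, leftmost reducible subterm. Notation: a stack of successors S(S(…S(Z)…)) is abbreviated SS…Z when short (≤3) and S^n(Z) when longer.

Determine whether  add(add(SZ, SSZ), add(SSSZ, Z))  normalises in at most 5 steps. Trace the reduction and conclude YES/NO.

Answer: NO — after 5 steps the term is S(S(S(add(Z, add(SSSZ, Z))))), not yet normal

Derivation:
  start: add(add(SZ, SSZ), add(SSSZ, Z))
  →1  add(S(add(Z, SSZ)), add(SSSZ, Z))
  →2  S(add(add(Z, SSZ), add(SSSZ, Z)))
  →3  S(add(SSZ, add(SSSZ, Z)))
  →4  S(S(add(SZ, add(SSSZ, Z))))
  →5  S(S(S(add(Z, add(SSSZ, Z)))))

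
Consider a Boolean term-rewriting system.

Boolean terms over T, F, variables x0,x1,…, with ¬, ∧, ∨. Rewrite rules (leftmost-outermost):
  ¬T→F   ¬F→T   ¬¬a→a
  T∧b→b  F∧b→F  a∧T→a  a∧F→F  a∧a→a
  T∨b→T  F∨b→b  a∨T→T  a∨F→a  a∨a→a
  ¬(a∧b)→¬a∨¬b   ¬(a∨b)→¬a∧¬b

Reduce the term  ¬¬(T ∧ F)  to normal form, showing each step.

  start: ¬¬(T ∧ F)
  step 1: T ∧ F
  step 2: F

Answer: normal form = F  (in 2 steps)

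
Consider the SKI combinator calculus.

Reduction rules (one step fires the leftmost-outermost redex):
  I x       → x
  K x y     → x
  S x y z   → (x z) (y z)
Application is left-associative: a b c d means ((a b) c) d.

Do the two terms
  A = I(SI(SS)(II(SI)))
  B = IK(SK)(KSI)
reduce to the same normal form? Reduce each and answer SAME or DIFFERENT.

Answer: DIFFERENT — A ⇓ SI(SS(SI)), B ⇓ SK

Working:
Term A:
  start: I(SI(SS)(II(SI)))
  [1] SI(SS)(II(SI))
  [2] I(II(SI))(SS(II(SI)))
  [3] II(SI)(SS(II(SI)))
  [4] I(SI)(SS(II(SI)))
  [5] SI(SS(II(SI)))
  [6] SI(SS(I(SI)))
  [7] SI(SS(SI))

Term B:
  start: IK(SK)(KSI)
  [1] K(SK)(KSI)
  [2] SK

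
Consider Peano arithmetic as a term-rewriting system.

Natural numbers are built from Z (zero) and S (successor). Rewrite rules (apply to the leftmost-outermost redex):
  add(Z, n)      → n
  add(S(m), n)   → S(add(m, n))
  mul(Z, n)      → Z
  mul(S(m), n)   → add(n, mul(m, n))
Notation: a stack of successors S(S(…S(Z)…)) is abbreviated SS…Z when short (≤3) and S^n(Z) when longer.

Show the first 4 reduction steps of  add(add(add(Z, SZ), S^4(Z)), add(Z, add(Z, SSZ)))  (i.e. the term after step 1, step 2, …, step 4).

  start: add(add(add(Z, SZ), S^4(Z)), add(Z, add(Z, SSZ)))
  [1] add(add(SZ, S^4(Z)), add(Z, add(Z, SSZ)))
  [2] add(S(add(Z, S^4(Z))), add(Z, add(Z, SSZ)))
  [3] S(add(add(Z, S^4(Z)), add(Z, add(Z, SSZ))))
  [4] S(add(S^4(Z), add(Z, add(Z, SSZ))))

Answer: after 4 steps: S(add(S^4(Z), add(Z, add(Z, SSZ))))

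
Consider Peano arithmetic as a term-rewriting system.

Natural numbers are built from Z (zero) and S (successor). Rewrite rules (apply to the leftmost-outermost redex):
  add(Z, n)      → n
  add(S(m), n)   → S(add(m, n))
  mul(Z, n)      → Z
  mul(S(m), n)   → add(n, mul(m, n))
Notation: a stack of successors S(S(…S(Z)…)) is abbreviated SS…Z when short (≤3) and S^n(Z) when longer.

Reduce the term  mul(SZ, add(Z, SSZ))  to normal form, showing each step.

Answer: normal form = SSZ  (in 6 steps)

Reduction:
  start: mul(SZ, add(Z, SSZ))
  →1  add(add(Z, SSZ), mul(Z, add(Z, SSZ)))
  →2  add(SSZ, mul(Z, add(Z, SSZ)))
  →3  S(add(SZ, mul(Z, add(Z, SSZ))))
  →4  S(S(add(Z, mul(Z, add(Z, SSZ)))))
  →5  S(S(mul(Z, add(Z, SSZ))))
  →6  SSZ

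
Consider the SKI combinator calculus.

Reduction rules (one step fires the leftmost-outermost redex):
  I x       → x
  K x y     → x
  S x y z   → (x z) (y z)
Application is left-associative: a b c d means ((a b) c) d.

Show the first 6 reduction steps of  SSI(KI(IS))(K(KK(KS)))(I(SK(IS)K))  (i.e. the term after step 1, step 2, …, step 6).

  start: SSI(KI(IS))(K(KK(KS)))(I(SK(IS)K))
  →1  S(KI(IS))(I(KI(IS)))(K(KK(KS)))(I(SK(IS)K))
  →2  KI(IS)(K(KK(KS)))(I(KI(IS))(K(KK(KS))))(I(SK(IS)K))
  →3  I(K(KK(KS)))(I(KI(IS))(K(KK(KS))))(I(SK(IS)K))
  →4  K(KK(KS))(I(KI(IS))(K(KK(KS))))(I(SK(IS)K))
  →5  KK(KS)(I(SK(IS)K))
  →6  K(I(SK(IS)K))

Answer: after 6 steps: K(I(SK(IS)K))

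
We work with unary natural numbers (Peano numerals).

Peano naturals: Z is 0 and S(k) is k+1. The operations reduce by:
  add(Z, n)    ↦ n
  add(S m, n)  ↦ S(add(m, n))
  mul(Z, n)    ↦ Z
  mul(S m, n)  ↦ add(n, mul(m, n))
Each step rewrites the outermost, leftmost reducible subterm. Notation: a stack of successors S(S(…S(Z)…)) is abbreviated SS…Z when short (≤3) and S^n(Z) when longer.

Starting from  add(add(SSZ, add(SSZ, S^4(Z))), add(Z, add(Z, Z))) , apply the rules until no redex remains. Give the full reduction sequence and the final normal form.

Answer: normal form = S^8(Z)  (in 17 steps)

Reduction:
  start: add(add(SSZ, add(SSZ, S^4(Z))), add(Z, add(Z, Z)))
  step 1: add(S(add(SZ, add(SSZ, S^4(Z)))), add(Z, add(Z, Z)))
  step 2: S(add(add(SZ, add(SSZ, S^4(Z))), add(Z, add(Z, Z))))
  step 3: S(add(S(add(Z, add(SSZ, S^4(Z)))), add(Z, add(Z, Z))))
  step 4: S(S(add(add(Z, add(SSZ, S^4(Z))), add(Z, add(Z, Z)))))
  step 5: S(S(add(add(SSZ, S^4(Z)), add(Z, add(Z, Z)))))
  step 6: S(S(add(S(add(SZ, S^4(Z))), add(Z, add(Z, Z)))))
  step 7: S(S(S(add(add(SZ, S^4(Z)), add(Z, add(Z, Z))))))
  step 8: S(S(S(add(S(add(Z, S^4(Z))), add(Z, add(Z, Z))))))
  step 9: S(S(S(S(add(add(Z, S^4(Z)), add(Z, add(Z, Z)))))))
  step 10: S(S(S(S(add(S^4(Z), add(Z, add(Z, Z)))))))
  step 11: S(S(S(S(S(add(SSSZ, add(Z, add(Z, Z))))))))
  step 12: S(S(S(S(S(S(add(SSZ, add(Z, add(Z, Z)))))))))
  step 13: S(S(S(S(S(S(S(add(SZ, add(Z, add(Z, Z))))))))))
  step 14: S(S(S(S(S(S(S(S(add(Z, add(Z, add(Z, Z)))))))))))
  step 15: S(S(S(S(S(S(S(S(add(Z, add(Z, Z))))))))))
  step 16: S(S(S(S(S(S(S(S(add(Z, Z)))))))))
  step 17: S^8(Z)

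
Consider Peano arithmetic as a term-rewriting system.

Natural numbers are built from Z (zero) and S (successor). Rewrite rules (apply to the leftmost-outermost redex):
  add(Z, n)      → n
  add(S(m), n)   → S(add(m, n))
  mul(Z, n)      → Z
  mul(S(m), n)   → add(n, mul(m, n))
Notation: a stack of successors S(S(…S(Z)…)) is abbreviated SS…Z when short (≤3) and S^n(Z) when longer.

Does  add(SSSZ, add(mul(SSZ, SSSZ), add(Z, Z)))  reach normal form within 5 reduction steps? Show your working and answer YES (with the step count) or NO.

  start: add(SSSZ, add(mul(SSZ, SSSZ), add(Z, Z)))
  step 1: S(add(SSZ, add(mul(SSZ, SSSZ), add(Z, Z))))
  step 2: S(S(add(SZ, add(mul(SSZ, SSSZ), add(Z, Z)))))
  step 3: S(S(S(add(Z, add(mul(SSZ, SSSZ), add(Z, Z))))))
  step 4: S(S(S(add(mul(SSZ, SSSZ), add(Z, Z)))))
  step 5: S(S(S(add(add(SSSZ, mul(SZ, SSSZ)), add(Z, Z)))))

Answer: NO — after 5 steps the term is S(S(S(add(add(SSSZ, mul(SZ, SSSZ)), add(Z, Z))))), not yet normal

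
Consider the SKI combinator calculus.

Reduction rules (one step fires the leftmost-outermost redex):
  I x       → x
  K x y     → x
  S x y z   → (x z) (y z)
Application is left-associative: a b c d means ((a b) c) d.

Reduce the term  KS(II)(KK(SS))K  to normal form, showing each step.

  start: KS(II)(KK(SS))K
  →1  S(KK(SS))K
  →2  SKK

Answer: normal form = SKK  (in 2 steps)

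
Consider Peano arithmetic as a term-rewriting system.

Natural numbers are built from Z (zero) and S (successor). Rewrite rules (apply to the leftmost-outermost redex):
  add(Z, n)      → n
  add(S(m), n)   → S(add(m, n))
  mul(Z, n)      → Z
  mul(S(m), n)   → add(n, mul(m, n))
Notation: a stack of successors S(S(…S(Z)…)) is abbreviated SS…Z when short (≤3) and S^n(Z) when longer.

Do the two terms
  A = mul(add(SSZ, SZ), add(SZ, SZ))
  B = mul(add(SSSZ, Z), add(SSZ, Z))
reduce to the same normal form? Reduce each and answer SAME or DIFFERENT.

Answer: SAME — A ⇓ S^6(Z), B ⇓ S^6(Z)

Derivation:
Term A:
  start: mul(add(SSZ, SZ), add(SZ, SZ))
  [1] mul(S(add(SZ, SZ)), add(SZ, SZ))
  [2] add(add(SZ, SZ), mul(add(SZ, SZ), add(SZ, SZ)))
  [3] add(S(add(Z, SZ)), mul(add(SZ, SZ), add(SZ, SZ)))
  [4] S(add(add(Z, SZ), mul(add(SZ, SZ), add(SZ, SZ))))
  [5] S(add(SZ, mul(add(SZ, SZ), add(SZ, SZ))))
  [6] S(S(add(Z, mul(add(SZ, SZ), add(SZ, SZ)))))
  [7] S(S(mul(add(SZ, SZ), add(SZ, SZ))))
  [8] S(S(mul(S(add(Z, SZ)), add(SZ, SZ))))
  [9] S(S(add(add(SZ, SZ), mul(add(Z, SZ), add(SZ, SZ)))))
  [10] S(S(add(S(add(Z, SZ)), mul(add(Z, SZ), add(SZ, SZ)))))
  [11] S(S(S(add(add(Z, SZ), mul(add(Z, SZ), add(SZ, SZ))))))
  [12] S(S(S(add(SZ, mul(add(Z, SZ), add(SZ, SZ))))))
  [13] S(S(S(S(add(Z, mul(add(Z, SZ), add(SZ, SZ)))))))
  [14] S(S(S(S(mul(add(Z, SZ), add(SZ, SZ))))))
  [15] S(S(S(S(mul(SZ, add(SZ, SZ))))))
  [16] S(S(S(S(add(add(SZ, SZ), mul(Z, add(SZ, SZ)))))))
  [17] S(S(S(S(add(S(add(Z, SZ)), mul(Z, add(SZ, SZ)))))))
  [18] S(S(S(S(S(add(add(Z, SZ), mul(Z, add(SZ, SZ))))))))
  [19] S(S(S(S(S(add(SZ, mul(Z, add(SZ, SZ))))))))
  [20] S(S(S(S(S(S(add(Z, mul(Z, add(SZ, SZ)))))))))
  [21] S(S(S(S(S(S(mul(Z, add(SZ, SZ))))))))
  [22] S^6(Z)

Term B:
  start: mul(add(SSSZ, Z), add(SSZ, Z))
  [1] mul(S(add(SSZ, Z)), add(SSZ, Z))
  [2] add(add(SSZ, Z), mul(add(SSZ, Z), add(SSZ, Z)))
  [3] add(S(add(SZ, Z)), mul(add(SSZ, Z), add(SSZ, Z)))
  [4] S(add(add(SZ, Z), mul(add(SSZ, Z), add(SSZ, Z))))
  [5] S(add(S(add(Z, Z)), mul(add(SSZ, Z), add(SSZ, Z))))
  [6] S(S(add(add(Z, Z), mul(add(SSZ, Z), add(SSZ, Z)))))
  [7] S(S(add(Z, mul(add(SSZ, Z), add(SSZ, Z)))))
  [8] S(S(mul(add(SSZ, Z), add(SSZ, Z))))
  [9] S(S(mul(S(add(SZ, Z)), add(SSZ, Z))))
  [10] S(S(add(add(SSZ, Z), mul(add(SZ, Z), add(SSZ, Z)))))
  [11] S(S(add(S(add(SZ, Z)), mul(add(SZ, Z), add(SSZ, Z)))))
  [12] S(S(S(add(add(SZ, Z), mul(add(SZ, Z), add(SSZ, Z))))))
  [13] S(S(S(add(S(add(Z, Z)), mul(add(SZ, Z), add(SSZ, Z))))))
  [14] S(S(S(S(add(add(Z, Z), mul(add(SZ, Z), add(SSZ, Z)))))))
  [15] S(S(S(S(add(Z, mul(add(SZ, Z), add(SSZ, Z)))))))
  [16] S(S(S(S(mul(add(SZ, Z), add(SSZ, Z))))))
  [17] S(S(S(S(mul(S(add(Z, Z)), add(SSZ, Z))))))
  [18] S(S(S(S(add(add(SSZ, Z), mul(add(Z, Z), add(SSZ, Z)))))))
  [19] S(S(S(S(add(S(add(SZ, Z)), mul(add(Z, Z), add(SSZ, Z)))))))
  [20] S(S(S(S(S(add(add(SZ, Z), mul(add(Z, Z), add(SSZ, Z))))))))
  [21] S(S(S(S(S(add(S(add(Z, Z)), mul(add(Z, Z), add(SSZ, Z))))))))
  [22] S(S(S(S(S(S(add(add(Z, Z), mul(add(Z, Z), add(SSZ, Z)))))))))
  [23] S(S(S(S(S(S(add(Z, mul(add(Z, Z), add(SSZ, Z)))))))))
  [24] S(S(S(S(S(S(mul(add(Z, Z), add(SSZ, Z))))))))
  [25] S(S(S(S(S(S(mul(Z, add(SSZ, Z))))))))
  [26] S^6(Z)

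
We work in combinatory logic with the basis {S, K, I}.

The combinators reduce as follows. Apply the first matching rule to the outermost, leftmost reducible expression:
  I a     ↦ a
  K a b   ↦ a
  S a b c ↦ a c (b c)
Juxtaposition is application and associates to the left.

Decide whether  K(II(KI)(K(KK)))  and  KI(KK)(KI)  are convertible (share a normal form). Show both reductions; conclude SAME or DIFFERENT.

Term A:
  start: K(II(KI)(K(KK)))
  step 1: K(I(KI)(K(KK)))
  step 2: K(KI(K(KK)))
  step 3: KI

Term B:
  start: KI(KK)(KI)
  step 1: I(KI)
  step 2: KI

Answer: SAME — A ⇓ KI, B ⇓ KI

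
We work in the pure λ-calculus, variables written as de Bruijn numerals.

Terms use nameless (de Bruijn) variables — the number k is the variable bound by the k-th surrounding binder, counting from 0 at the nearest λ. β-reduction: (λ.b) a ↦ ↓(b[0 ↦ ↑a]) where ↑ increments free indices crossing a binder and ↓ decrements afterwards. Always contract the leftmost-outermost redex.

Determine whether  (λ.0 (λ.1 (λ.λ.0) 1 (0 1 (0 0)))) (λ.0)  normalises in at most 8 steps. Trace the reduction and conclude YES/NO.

Answer: YES — reaches normal form λ.0 (λ.0) (0 0) in 5 ≤ 8 steps

Working:
  start: (λ.0 (λ.1 (λ.λ.0) 1 (0 1 (0 0)))) (λ.0)
  [1] (λ.0) (λ.(λ.0) (λ.λ.0) (λ.0) (0 (λ.0) (0 0)))
  [2] λ.(λ.0) (λ.λ.0) (λ.0) (0 (λ.0) (0 0))
  [3] λ.(λ.λ.0) (λ.0) (0 (λ.0) (0 0))
  [4] λ.(λ.0) (0 (λ.0) (0 0))
  [5] λ.0 (λ.0) (0 0)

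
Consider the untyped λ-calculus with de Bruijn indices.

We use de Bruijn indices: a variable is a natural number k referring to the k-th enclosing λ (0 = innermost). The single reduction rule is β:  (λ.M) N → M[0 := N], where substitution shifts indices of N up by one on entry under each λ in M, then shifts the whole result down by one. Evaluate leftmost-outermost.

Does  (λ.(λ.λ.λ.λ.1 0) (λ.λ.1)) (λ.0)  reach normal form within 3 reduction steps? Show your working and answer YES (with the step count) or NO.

Answer: YES — reaches normal form λ.λ.λ.1 0 in 2 ≤ 3 steps

Derivation:
  start: (λ.(λ.λ.λ.λ.1 0) (λ.λ.1)) (λ.0)
  step 1: (λ.λ.λ.λ.1 0) (λ.λ.1)
  step 2: λ.λ.λ.1 0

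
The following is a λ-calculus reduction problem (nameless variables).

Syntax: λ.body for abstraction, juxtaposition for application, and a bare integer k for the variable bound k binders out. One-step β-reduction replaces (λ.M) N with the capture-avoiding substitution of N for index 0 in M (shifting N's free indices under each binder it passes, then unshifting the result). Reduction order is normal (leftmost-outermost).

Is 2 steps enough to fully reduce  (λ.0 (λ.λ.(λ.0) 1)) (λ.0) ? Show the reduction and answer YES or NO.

Answer: NO — after 2 steps the term is λ.λ.(λ.0) 1, not yet normal

Working:
  start: (λ.0 (λ.λ.(λ.0) 1)) (λ.0)
  →1  (λ.0) (λ.λ.(λ.0) 1)
  →2  λ.λ.(λ.0) 1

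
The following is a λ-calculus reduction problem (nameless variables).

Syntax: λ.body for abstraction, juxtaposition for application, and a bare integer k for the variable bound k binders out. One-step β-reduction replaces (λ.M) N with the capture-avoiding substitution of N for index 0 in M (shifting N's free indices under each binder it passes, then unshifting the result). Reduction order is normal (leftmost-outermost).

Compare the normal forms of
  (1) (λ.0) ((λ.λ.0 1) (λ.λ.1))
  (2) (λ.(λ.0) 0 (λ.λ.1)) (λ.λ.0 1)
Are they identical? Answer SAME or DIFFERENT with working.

Term A:
  start: (λ.0) ((λ.λ.0 1) (λ.λ.1))
  step 1: (λ.λ.0 1) (λ.λ.1)
  step 2: λ.0 (λ.λ.1)

Term B:
  start: (λ.(λ.0) 0 (λ.λ.1)) (λ.λ.0 1)
  step 1: (λ.0) (λ.λ.0 1) (λ.λ.1)
  step 2: (λ.λ.0 1) (λ.λ.1)
  step 3: λ.0 (λ.λ.1)

Answer: SAME — A ⇓ λ.0 (λ.λ.1), B ⇓ λ.0 (λ.λ.1)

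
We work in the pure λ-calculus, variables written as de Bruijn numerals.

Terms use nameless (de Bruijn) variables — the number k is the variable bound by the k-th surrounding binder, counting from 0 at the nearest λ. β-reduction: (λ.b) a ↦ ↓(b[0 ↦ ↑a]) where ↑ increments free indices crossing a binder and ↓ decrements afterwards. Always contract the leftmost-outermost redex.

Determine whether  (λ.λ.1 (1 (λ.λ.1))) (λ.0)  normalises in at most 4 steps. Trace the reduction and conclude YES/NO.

Answer: YES — reaches normal form λ.λ.λ.1 in 3 ≤ 4 steps

Derivation:
  start: (λ.λ.1 (1 (λ.λ.1))) (λ.0)
  step 1: λ.(λ.0) ((λ.0) (λ.λ.1))
  step 2: λ.(λ.0) (λ.λ.1)
  step 3: λ.λ.λ.1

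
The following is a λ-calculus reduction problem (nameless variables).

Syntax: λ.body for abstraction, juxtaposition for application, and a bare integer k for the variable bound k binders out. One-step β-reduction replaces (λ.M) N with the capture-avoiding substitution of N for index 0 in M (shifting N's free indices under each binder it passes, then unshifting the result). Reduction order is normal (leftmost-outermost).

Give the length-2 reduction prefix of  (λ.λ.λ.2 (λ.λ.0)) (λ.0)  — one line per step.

Answer: after 2 steps: λ.λ.λ.λ.0

Derivation:
  start: (λ.λ.λ.2 (λ.λ.0)) (λ.0)
  [1] λ.λ.(λ.0) (λ.λ.0)
  [2] λ.λ.λ.λ.0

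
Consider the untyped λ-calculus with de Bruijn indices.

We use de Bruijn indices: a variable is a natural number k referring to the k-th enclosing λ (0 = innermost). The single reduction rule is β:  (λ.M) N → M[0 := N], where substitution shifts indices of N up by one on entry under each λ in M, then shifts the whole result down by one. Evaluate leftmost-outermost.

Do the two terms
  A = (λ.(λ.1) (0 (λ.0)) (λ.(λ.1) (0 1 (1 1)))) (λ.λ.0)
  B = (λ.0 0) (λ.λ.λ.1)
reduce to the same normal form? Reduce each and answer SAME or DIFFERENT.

Term A:
  start: (λ.(λ.1) (0 (λ.0)) (λ.(λ.1) (0 1 (1 1)))) (λ.λ.0)
  step 1: (λ.λ.λ.0) ((λ.λ.0) (λ.0)) (λ.(λ.1) (0 (λ.λ.0) ((λ.λ.0) (λ.λ.0))))
  step 2: (λ.λ.0) (λ.(λ.1) (0 (λ.λ.0) ((λ.λ.0) (λ.λ.0))))
  step 3: λ.0

Term B:
  start: (λ.0 0) (λ.λ.λ.1)
  step 1: (λ.λ.λ.1) (λ.λ.λ.1)
  step 2: λ.λ.1

Answer: DIFFERENT — A ⇓ λ.0, B ⇓ λ.λ.1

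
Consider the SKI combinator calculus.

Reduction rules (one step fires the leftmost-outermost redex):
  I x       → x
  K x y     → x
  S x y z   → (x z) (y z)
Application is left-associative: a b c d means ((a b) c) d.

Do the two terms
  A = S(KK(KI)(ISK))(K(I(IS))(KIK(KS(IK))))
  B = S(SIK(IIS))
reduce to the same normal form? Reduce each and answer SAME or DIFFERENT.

Answer: DIFFERENT — A ⇓ S(K(SK))S, B ⇓ S(S(KS))

Reduction:
Term A:
  start: S(KK(KI)(ISK))(K(I(IS))(KIK(KS(IK))))
  step 1: S(K(ISK))(K(I(IS))(KIK(KS(IK))))
  step 2: S(K(SK))(K(I(IS))(KIK(KS(IK))))
  step 3: S(K(SK))(I(IS))
  step 4: S(K(SK))(IS)
  step 5: S(K(SK))S

Term B:
  start: S(SIK(IIS))
  step 1: S(I(IIS)(K(IIS)))
  step 2: S(IIS(K(IIS)))
  step 3: S(IS(K(IIS)))
  step 4: S(S(K(IIS)))
  step 5: S(S(K(IS)))
  step 6: S(S(KS))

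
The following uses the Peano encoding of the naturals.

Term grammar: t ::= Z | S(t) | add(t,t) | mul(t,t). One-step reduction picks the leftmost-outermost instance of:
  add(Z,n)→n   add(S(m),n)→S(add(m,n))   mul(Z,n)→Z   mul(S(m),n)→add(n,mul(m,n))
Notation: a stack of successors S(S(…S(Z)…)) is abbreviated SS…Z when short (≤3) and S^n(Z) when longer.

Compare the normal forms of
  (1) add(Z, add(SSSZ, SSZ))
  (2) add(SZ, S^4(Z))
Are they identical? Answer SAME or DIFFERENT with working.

Term A:
  start: add(Z, add(SSSZ, SSZ))
  step 1: add(SSSZ, SSZ)
  step 2: S(add(SSZ, SSZ))
  step 3: S(S(add(SZ, SSZ)))
  step 4: S(S(S(add(Z, SSZ))))
  step 5: S^5(Z)

Term B:
  start: add(SZ, S^4(Z))
  step 1: S(add(Z, S^4(Z)))
  step 2: S^5(Z)

Answer: SAME — A ⇓ S^5(Z), B ⇓ S^5(Z)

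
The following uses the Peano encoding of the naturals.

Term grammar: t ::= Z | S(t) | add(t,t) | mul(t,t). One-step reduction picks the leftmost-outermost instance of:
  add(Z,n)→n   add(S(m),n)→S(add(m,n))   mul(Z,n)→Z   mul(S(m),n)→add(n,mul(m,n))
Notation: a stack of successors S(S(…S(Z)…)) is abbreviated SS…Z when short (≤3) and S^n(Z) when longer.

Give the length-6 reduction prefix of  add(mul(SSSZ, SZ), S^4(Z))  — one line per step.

  start: add(mul(SSSZ, SZ), S^4(Z))
  [1] add(add(SZ, mul(SSZ, SZ)), S^4(Z))
  [2] add(S(add(Z, mul(SSZ, SZ))), S^4(Z))
  [3] S(add(add(Z, mul(SSZ, SZ)), S^4(Z)))
  [4] S(add(mul(SSZ, SZ), S^4(Z)))
  [5] S(add(add(SZ, mul(SZ, SZ)), S^4(Z)))
  [6] S(add(S(add(Z, mul(SZ, SZ))), S^4(Z)))

Answer: after 6 steps: S(add(S(add(Z, mul(SZ, SZ))), S^4(Z)))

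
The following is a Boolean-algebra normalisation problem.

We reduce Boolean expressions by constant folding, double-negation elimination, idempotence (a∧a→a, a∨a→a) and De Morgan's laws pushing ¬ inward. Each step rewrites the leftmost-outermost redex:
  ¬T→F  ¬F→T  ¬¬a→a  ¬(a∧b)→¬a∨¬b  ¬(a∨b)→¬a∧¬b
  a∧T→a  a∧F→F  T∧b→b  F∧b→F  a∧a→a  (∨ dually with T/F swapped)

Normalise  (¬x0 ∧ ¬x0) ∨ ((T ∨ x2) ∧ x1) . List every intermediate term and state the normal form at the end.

Answer: normal form = ¬x0 ∨ x1  (in 3 steps)

Reduction:
  start: (¬x0 ∧ ¬x0) ∨ ((T ∨ x2) ∧ x1)
  [1] ¬x0 ∨ ((T ∨ x2) ∧ x1)
  [2] ¬x0 ∨ (T ∧ x1)
  [3] ¬x0 ∨ x1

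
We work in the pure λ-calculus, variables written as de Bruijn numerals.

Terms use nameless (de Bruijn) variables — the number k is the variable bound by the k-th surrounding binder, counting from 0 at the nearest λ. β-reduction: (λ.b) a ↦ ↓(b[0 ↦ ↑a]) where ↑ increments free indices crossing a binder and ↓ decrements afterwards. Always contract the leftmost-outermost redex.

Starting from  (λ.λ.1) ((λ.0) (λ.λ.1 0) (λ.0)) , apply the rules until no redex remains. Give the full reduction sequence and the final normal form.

Answer: normal form = λ.λ.0  (in 4 steps)

Working:
  start: (λ.λ.1) ((λ.0) (λ.λ.1 0) (λ.0))
  →1  λ.(λ.0) (λ.λ.1 0) (λ.0)
  →2  λ.(λ.λ.1 0) (λ.0)
  →3  λ.λ.(λ.0) 0
  →4  λ.λ.0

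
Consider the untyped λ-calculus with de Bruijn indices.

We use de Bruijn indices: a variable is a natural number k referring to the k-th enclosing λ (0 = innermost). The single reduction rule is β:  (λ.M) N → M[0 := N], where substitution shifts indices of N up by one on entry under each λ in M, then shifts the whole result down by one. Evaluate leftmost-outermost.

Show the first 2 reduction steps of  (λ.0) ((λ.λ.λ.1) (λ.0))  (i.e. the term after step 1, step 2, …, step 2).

  start: (λ.0) ((λ.λ.λ.1) (λ.0))
  step 1: (λ.λ.λ.1) (λ.0)
  step 2: λ.λ.1

Answer: after 2 steps: λ.λ.1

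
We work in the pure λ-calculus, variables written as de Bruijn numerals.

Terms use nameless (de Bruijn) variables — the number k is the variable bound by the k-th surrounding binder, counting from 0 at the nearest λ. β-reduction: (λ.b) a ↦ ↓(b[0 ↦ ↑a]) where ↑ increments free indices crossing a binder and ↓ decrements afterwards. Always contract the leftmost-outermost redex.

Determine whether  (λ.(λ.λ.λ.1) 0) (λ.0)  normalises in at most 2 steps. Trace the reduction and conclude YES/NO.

Answer: YES — reaches normal form λ.λ.1 in 2 ≤ 2 steps

Reduction:
  start: (λ.(λ.λ.λ.1) 0) (λ.0)
  [1] (λ.λ.λ.1) (λ.0)
  [2] λ.λ.1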